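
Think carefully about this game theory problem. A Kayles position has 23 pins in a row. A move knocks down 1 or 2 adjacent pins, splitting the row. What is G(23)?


Kayles: a move removes 1 or 2 adjacent pins from a contiguous row.
Removing pins from a row of k leaves two independent rows (a, b) with a + b = k - 1 (one pin) or a + b = k - 2 (two pins); an end removal gives a = 0.
By Sprague-Grundy, G(k) = mex{ G(a) XOR G(b) } over all these splits. G(0) = 0.
G(1): splits (0,0):0^0=0 -> mex({0}) = 1
G(2): splits (0,1):0^1=1 (0,0):0^0=0 -> mex({0, 1}) = 2
G(3): splits (0,2):0^2=2 (1,1):1^1=0 (0,1):0^1=1 -> mex({0, 1, 2}) = 3
G(4): splits (0,3):0^3=3 (1,2):1^2=3 (0,2):0^2=2 (1,1):1^1=0 -> mex({0, 2, 3}) = 1
G(5): splits (0,4):0^1=1 (1,3):1^3=2 (2,2):2^2=0 (0,3):0^3=3 (1,2):1^2=3 -> mex({0, 1, 2, 3}) = 4
G(6) = mex({0, 1, 2, 4}) = 3
G(7) = mex({0, 1, 3, 4, 5}) = 2
G(8) = mex({0, 2, 3, 5, 6}) = 1
G(9) = mex({0, 1, 2, 3, 6, 7}) = 4
G(10) = mex({0, 1, 3, 4, 5, 7}) = 2
G(11) = mex({0, 1, 2, 3, 4, 5}) = 6
G(12) = mex({0, 1, 2, 3, 5, 6, 7}) = 4
G(13) = mex({0, 2, 3, 4, 6, 7}) = 1
G(14) = mex({0, 1, 4, 5, 6, 7}) = 2
G(15) = mex({0, 1, 2, 3, 4, 5, 6}) = 7
G(16) = mex({0, 2, 3, 5, 6, 7}) = 1
G(17) = mex({0, 1, 2, 3, 5, 6, 7}) = 4
G(18) = mex({0, 1, 2, 4, 5, 6}) = 3
G(19) = mex({0, 1, 3, 4, 5, 7}) = 2
G(20) = mex({0, 2, 3, 4, 5, 6, 7}) = 1
G(21) = mex({0, 1, 2, 3, 5, 6, 7}) = 4
G(22) = mex({0, 1, 2, 3, 4, 5, 7}) = 6
G(23) = mex({0, 1, 2, 3, 4, 5, 6}) = 7
Therefore G(23) = 7.

7


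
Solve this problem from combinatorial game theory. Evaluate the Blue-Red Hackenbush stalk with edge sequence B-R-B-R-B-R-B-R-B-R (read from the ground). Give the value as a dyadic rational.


Edges (from ground): B-R-B-R-B-R-B-R-B-R
By Berlekamp's sign-expansion rule, a Blue-Red Hackenbush stalk has the value of the surreal number whose sign sequence is the edge sequence with B -> + and R -> -.
Sign sequence: +-+-+-+-+-
Trace the sign expansion in the surreal number tree, starting from 0:
Edge 1: B (sign +) -> bounds (0, +inf), value = 1
Edge 2: R (sign -) -> bounds (0, 1), value = 1/2
Edge 3: B (sign +) -> bounds (1/2, 1), value = 3/4
Edge 4: R (sign -) -> bounds (1/2, 3/4), value = 5/8
Edge 5: B (sign +) -> bounds (5/8, 3/4), value = 11/16
Edge 6: R (sign -) -> bounds (5/8, 11/16), value = 21/32
Edge 7: B (sign +) -> bounds (21/32, 11/16), value = 43/64
Edge 8: R (sign -) -> bounds (21/32, 43/64), value = 85/128
Edge 9: B (sign +) -> bounds (85/128, 43/64), value = 171/256
Edge 10: R (sign -) -> bounds (85/128, 171/256), value = 341/512
Game value = 341/512

341/512


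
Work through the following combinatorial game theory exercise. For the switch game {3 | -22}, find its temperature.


The game is {3 | -22}, a switch {a | b} with numbers a > b.
Cooling {a | b} by t gives {a - t | b + t}, which stops being hot when a - t = b + t, i.e. at t = (a - b)/2. So the temperature of a switch is (a - b)/2.
Temperature = (Left option - Right option) / 2
= (3 - (-22)) / 2
= 25 / 2
= 25/2

25/2


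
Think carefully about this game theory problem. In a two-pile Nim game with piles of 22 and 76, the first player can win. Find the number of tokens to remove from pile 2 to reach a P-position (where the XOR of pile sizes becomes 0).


Piles: 22 and 76
Current XOR: 22 XOR 76 = 90 (non-zero, so this is an N-position).
To make the XOR zero, we need to find a move that balances the piles.
For pile 2 (size 76): target = 76 XOR 90 = 22
We reduce pile 2 from 76 to 22.
Tokens removed: 76 - 22 = 54
Verification: 22 XOR 22 = 0

54


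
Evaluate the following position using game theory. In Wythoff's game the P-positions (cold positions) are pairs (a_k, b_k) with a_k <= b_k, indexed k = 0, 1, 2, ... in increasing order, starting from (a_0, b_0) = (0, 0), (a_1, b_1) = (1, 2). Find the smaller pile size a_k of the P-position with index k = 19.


By Wythoff's theorem, a_k = floor(k * phi) and b_k = floor(k * phi^2) = a_k + k, where phi = (1 + sqrt(5))/2 is the golden ratio.
phi = (1 + sqrt(5))/2 = 1.618034
k = 19
k * phi = 19 * 1.618034 = 30.742646
a_19 = floor(k * phi) = 30

30


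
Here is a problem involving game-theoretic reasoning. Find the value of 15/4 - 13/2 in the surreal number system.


x = 15/4, y = 13/2
Converting to common denominator: 4
x = 15/4, y = 26/4
x - y = 15/4 - 13/2 = -11/4

-11/4


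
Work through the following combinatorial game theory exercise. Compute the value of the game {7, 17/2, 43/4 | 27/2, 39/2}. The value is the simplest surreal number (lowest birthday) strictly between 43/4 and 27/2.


Left options: {7, 17/2, 43/4}, max = 43/4
Right options: {27/2, 39/2}, min = 27/2
All options are numbers and max(Left) < min(Right), so by the simplicity theorem the value is the simplest (earliest-born) number strictly between 43/4 and 27/2.
Integers 11 through 13 all lie strictly between 43/4 and 27/2.
Among integers, the simplest (lowest birthday = smallest |n|; 0 is born on day 0, +-n on day n) is 11.
No non-integer in the interval can be simpler: if x is a non-integer in the interval, then floor(x) or ceil(x) also lies in the interval (the interval contains an integer), and both are proper prefixes of x's sign expansion, i.e. born earlier. So the game value is 11.
Game value = 11

11


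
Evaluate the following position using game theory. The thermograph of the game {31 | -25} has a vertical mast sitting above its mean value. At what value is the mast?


Game = {31 | -25}, a switch {a | b} with numbers a > b.
Its thermograph has left wall a - t and right wall b + t, which meet at t = (a - b)/2, where both equal (a + b)/2. So the mast (mean value) is at (a + b)/2.
Mean = (31 + (-25))/2 = 6/2 = 3

3


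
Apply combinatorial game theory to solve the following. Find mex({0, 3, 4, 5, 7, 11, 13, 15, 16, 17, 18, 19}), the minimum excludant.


Set = {0, 3, 4, 5, 7, 11, 13, 15, 16, 17, 18, 19}
0 is in the set.
1 is NOT in the set. This is the mex.
mex = 1

1


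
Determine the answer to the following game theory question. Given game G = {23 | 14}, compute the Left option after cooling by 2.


Original game: {23 | 14} (a switch {a | b} with a > b).
Cooling by t (for t below the temperature (a - b)/2 = 9/2) taxes each move by t: {a | b} cooled by t is {a - t | b + t}.
Cooling amount: t = 2
Cooled Left option: 23 - 2 = 21
Cooled Right option: 14 + 2 = 16
Cooled game: {21 | 16}
Left option = 21

21


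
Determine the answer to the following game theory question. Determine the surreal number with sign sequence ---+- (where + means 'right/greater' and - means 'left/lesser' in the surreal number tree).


Sign expansion: ---+-
Rule: track bounds (lo, hi), initially (-inf, +inf). On '+', the current value becomes lo and we move to the simplest number in (value, hi): value + 1 if hi = +inf, otherwise the midpoint (value + hi)/2. On '-', the current value becomes hi and we move to value - 1 if lo = -inf, otherwise the midpoint (lo + value)/2.
Start at 0.
Step 1: sign = -, move left. Bounds: (-inf, 0). Value = -1
Step 2: sign = -, move left. Bounds: (-inf, -1). Value = -2
Step 3: sign = -, move left. Bounds: (-inf, -2). Value = -3
Step 4: sign = +, move right. Bounds: (-3, -2). Value = -5/2
Step 5: sign = -, move left. Bounds: (-3, -5/2). Value = -11/4
The surreal number with sign expansion ---+- is -11/4.

-11/4


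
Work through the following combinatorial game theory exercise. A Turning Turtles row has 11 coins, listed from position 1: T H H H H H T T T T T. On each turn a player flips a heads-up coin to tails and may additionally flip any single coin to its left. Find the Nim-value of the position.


Coins: T H H H H H T T T T T
Key fact: a single head at position k behaves exactly like a Nim heap of size k (turning it to T and optionally flipping a coin at j < k corresponds to moving the heap from k to j, or to 0), and heads combine as a disjunctive sum (two heads at the same place would cancel, matching j XOR j = 0). So the Nim-value is the XOR of the 1-indexed positions of the heads.
Face-up positions (1-indexed): [2, 3, 4, 5, 6]
XOR 0 with 2: 0 XOR 2 = 2
XOR 2 with 3: 2 XOR 3 = 1
XOR 1 with 4: 1 XOR 4 = 5
XOR 5 with 5: 5 XOR 5 = 0
XOR 0 with 6: 0 XOR 6 = 6
Nim-value = 6

6


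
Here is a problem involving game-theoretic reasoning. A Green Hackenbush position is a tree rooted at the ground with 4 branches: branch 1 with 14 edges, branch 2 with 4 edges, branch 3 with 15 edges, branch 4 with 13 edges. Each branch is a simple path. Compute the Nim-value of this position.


The tree has 4 branches from the ground vertex.
In Green Hackenbush, the Nim-value of a simple path of length k is k.
Branch 1: length 14, Nim-value = 14
Branch 2: length 4, Nim-value = 4
Branch 3: length 15, Nim-value = 15
Branch 4: length 13, Nim-value = 13
Total Nim-value = XOR of all branch values:
0 XOR 14 = 14
14 XOR 4 = 10
10 XOR 15 = 5
5 XOR 13 = 8
Nim-value of the tree = 8

8


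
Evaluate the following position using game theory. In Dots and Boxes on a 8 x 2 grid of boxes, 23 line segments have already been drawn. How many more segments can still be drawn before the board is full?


Grid: 8 x 2 boxes, i.e. 9 rows and 3 columns of dots.
Horizontal edges: (rows + 1) * cols = 9 * 2 = 18
Vertical edges: rows * (cols + 1) = 8 * 3 = 24
Total edges: 18 + 24 = 42
Edges drawn: 23
Remaining: 42 - 23 = 19

19


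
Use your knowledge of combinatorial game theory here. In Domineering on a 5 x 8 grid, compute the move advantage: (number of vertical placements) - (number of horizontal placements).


Board is 5 x 8 (rows x cols).
Left (vertical) placements: (rows-1) * cols = 4 * 8 = 32
Right (horizontal) placements: rows * (cols-1) = 5 * 7 = 35
Advantage = Left - Right = 32 - 35 = -3

-3


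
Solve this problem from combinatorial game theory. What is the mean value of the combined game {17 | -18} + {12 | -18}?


G1 = {17 | -18}, G2 = {12 | -18}
Each is a switch {a | b} with numbers a > b; its mean value is (a + b)/2, and mean value is additive over game sums: m(G1 + G2) = m(G1) + m(G2).
Mean of G1 = (17 + (-18))/2 = -1/2 = -1/2
Mean of G2 = (12 + (-18))/2 = -6/2 = -3
Mean of G1 + G2 = -1/2 + -3 = -7/2

-7/2


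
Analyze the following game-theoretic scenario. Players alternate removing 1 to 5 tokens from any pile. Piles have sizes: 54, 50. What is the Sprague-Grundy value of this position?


Subtraction set: {1, 2, 3, 4, 5}
For this subtraction set, G(n) = n mod 6 (period = max + 1 = 6).
Pile 1 (size 54): G(54) = 54 mod 6 = 0
Pile 2 (size 50): G(50) = 50 mod 6 = 2
Total Grundy value = XOR of all: 0 XOR 2 = 2

2


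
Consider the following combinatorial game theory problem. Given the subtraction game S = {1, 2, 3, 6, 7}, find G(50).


The subtraction set is S = {1, 2, 3, 6, 7}.
G(k) = mex{ G(k - s) : s in S, s <= k }. We compute iteratively: G(0) = 0.
G(1) = mex({0}) = 1
G(2) = mex({0, 1}) = 2
G(3) = mex({0, 1, 2}) = 3
G(4) = mex({1, 2, 3}) = 0
G(5) = mex({0, 2, 3}) = 1
G(6) = mex({0, 1, 3}) = 2
G(7) = mex({0, 1, 2}) = 3
G(8) = mex({1, 2, 3}) = 0
G(9) = mex({0, 2, 3}) = 1
G(10) = mex({0, 1, 3}) = 2
Observe that G(4)..G(10) = 0, 1, 2, 3, 0, 1, 2 repeats G(0)..G(6) = 0, 1, 2, 3, 0, 1, 2.
For k >= max(S) = 7, G(k) is determined by the previous 7 values G(k-7)..G(k-1); a window of 7 consecutive values has recurred shifted by 4, so by induction G(k + 4) = G(k) for all k >= 0: the sequence is periodic from the start with period 4.
One period: G(0..3) = 0, 1, 2, 3.
50 mod 4 = 2, so G(50) = G(2) = 2.

2


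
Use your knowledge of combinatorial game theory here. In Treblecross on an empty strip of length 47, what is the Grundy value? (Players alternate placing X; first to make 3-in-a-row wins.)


Treblecross: place X on empty cells; 3-in-a-row wins.
Playing within two cells of an existing X lets the opponent win at once, so sensible play treats the cells i-2..i+2 around each X as dead. The player left with no safe cell loses, so this is a normal-play take-away game on strips of safe cells.
Placing X at cell i (0-indexed) of a strip of k safe cells leaves independent strips of sizes max(0, i-2) and max(0, k-i-3). Hence G(k) = mex{ G(max(0,i-2)) XOR G(max(0,k-i-3)) : 0 <= i < k }, with G(0) = 0.
G(1): splits (0,0):0^0=0 -> mex({0}) = 1
G(2): splits (0,0):0^0=0 -> mex({0}) = 1
G(3): splits (0,0):0^0=0 -> mex({0}) = 1
G(4): splits (0,1):0^1=1 (0,0):0^0=0 -> mex({0, 1}) = 2
G(5): splits (0,2):0^1=1 (0,1):0^1=1 (0,0):0^0=0 -> mex({0, 1}) = 2
G(6) = mex({1}) = 0
G(7) = mex({0, 1, 2}) = 3
G(8) = mex({0, 1, 2}) = 3
G(9) = mex({0, 2}) = 1
G(10) = mex({0, 2, 3}) = 1
G(11) = mex({0, 3}) = 1
G(12) = mex({1, 3}) = 0
G(13) = mex({0, 1, 2, 3}) = 4
G(14) = mex({0, 1, 2}) = 3
G(15) = mex({0, 1, 2}) = 3
G(16) = mex({0, 1, 2, 4}) = 3
G(17) = mex({0, 1, 3, 4}) = 2
G(18) = mex({0, 1, 3, 4}) = 2
G(19) = mex({0, 1, 3, 5}) = 2
G(20) = mex({0, 1, 2, 3, 5}) = 4
G(21) = mex({0, 1, 2, 3, 5}) = 4
G(22) = mex({1, 2, 6}) = 0
G(23) = mex({0, 1, 2, 3, 4, 6}) = 5
G(24) = mex({0, 1, 2, 3, 4}) = 5
G(25) = mex({0, 1, 3, 4, 7}) = 2
G(26) = mex({0, 1, 3, 4, 5, 7}) = 2
G(27) = mex({0, 1, 3, 5}) = 2
G(28) = mex({0, 1, 2, 5}) = 3
G(29) = mex({0, 1, 2, 4, 5, 6}) = 3
G(30) = mex({1, 2, 4, 6}) = 0
G(31) = mex({0, 1, 2, 3, 4, 6}) = 5
G(32) = mex({1, 2, 3, 4, 7}) = 0
G(33) = mex({0, 3, 7}) = 1
G(34) = mex({0, 2, 3, 5, 7}) = 1
G(35) = mex({0, 2, 3, 5, 6}) = 1
G(36) = mex({0, 1, 2, 5, 6}) = 3
G(37) = mex({0, 1, 2, 4, 5, 6}) = 3
G(38) = mex({0, 1, 2, 4}) = 3
G(39) = mex({0, 1, 2, 3, 4, 7}) = 5
G(40) = mex({0, 1, 2, 3, 4, 5, 7}) = 6
G(41) = mex({0, 1, 2, 3, 5, 7}) = 4
G(42) = mex({0, 1, 2, 3, 5, 6, 7}) = 4
G(43) = mex({0, 2, 3, 5, 6}) = 1
G(44) = mex({1, 2, 3, 4, 5, 6}) = 0
G(45) = mex({0, 1, 2, 3, 4, 6, 7}) = 5
G(46) = mex({0, 1, 2, 3, 4, 7}) = 5
G(47) = mex({0, 1, 2, 3, 4, 5, 7}) = 6
Therefore G(47) = 6.

6


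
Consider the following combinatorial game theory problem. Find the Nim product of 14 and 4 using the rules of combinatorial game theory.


Nim multiplication is bilinear over XOR: (u XOR v) * w = (u*w) XOR (v*w).
So we split each operand into its bit components and XOR the pairwise Nim products.
14 = 2 + 4 + 8 (as XOR of powers of 2).
4 = 4 (as XOR of powers of 2).
Using the standard Nim-product table on single bits:
  2*2 = 3,   2*4 = 8,   2*8 = 12,
  4*4 = 6,   4*8 = 11,  8*8 = 13,
and  1*x = x (identity), k*l = l*k (commutative).
Pairwise Nim products:
  2 * 4 = 8
  4 * 4 = 6
  8 * 4 = 11
XOR them: 8 XOR 6 XOR 11 = 5.
Result: 14 * 4 = 5 (in Nim).

5


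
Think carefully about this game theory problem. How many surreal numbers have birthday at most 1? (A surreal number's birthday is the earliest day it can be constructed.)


Day 0: {|} = 0 is born. Count = 1.
Day n: the number of surreal numbers born by day n is 2^(n+1) - 1.
By day 0: 2^1 - 1 = 1
By day 1: 2^2 - 1 = 3
By day 1: 3 surreal numbers.

3


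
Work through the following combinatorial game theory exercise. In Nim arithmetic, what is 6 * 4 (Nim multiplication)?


Nim multiplication is bilinear over XOR: (u XOR v) * w = (u*w) XOR (v*w).
So we split each operand into its bit components and XOR the pairwise Nim products.
6 = 2 + 4 (as XOR of powers of 2).
4 = 4 (as XOR of powers of 2).
Using the standard Nim-product table on single bits:
  2*2 = 3,   2*4 = 8,   2*8 = 12,
  4*4 = 6,   4*8 = 11,  8*8 = 13,
and  1*x = x (identity), k*l = l*k (commutative).
Pairwise Nim products:
  2 * 4 = 8
  4 * 4 = 6
XOR them: 8 XOR 6 = 14.
Result: 6 * 4 = 14 (in Nim).

14


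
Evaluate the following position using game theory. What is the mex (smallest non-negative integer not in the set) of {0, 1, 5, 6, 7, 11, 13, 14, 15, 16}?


Set = {0, 1, 5, 6, 7, 11, 13, 14, 15, 16}
0 is in the set.
1 is in the set.
2 is NOT in the set. This is the mex.
mex = 2

2


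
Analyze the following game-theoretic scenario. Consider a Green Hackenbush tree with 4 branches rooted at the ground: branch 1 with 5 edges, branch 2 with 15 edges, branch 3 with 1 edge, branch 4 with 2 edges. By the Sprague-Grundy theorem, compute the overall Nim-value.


The tree has 4 branches from the ground vertex.
In Green Hackenbush, the Nim-value of a simple path of length k is k.
Branch 1: length 5, Nim-value = 5
Branch 2: length 15, Nim-value = 15
Branch 3: length 1, Nim-value = 1
Branch 4: length 2, Nim-value = 2
Total Nim-value = XOR of all branch values:
0 XOR 5 = 5
5 XOR 15 = 10
10 XOR 1 = 11
11 XOR 2 = 9
Nim-value of the tree = 9

9


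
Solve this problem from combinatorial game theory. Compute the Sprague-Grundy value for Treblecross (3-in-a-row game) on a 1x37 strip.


Treblecross: place X on empty cells; 3-in-a-row wins.
Playing within two cells of an existing X lets the opponent win at once, so sensible play treats the cells i-2..i+2 around each X as dead. The player left with no safe cell loses, so this is a normal-play take-away game on strips of safe cells.
Placing X at cell i (0-indexed) of a strip of k safe cells leaves independent strips of sizes max(0, i-2) and max(0, k-i-3). Hence G(k) = mex{ G(max(0,i-2)) XOR G(max(0,k-i-3)) : 0 <= i < k }, with G(0) = 0.
G(1): splits (0,0):0^0=0 -> mex({0}) = 1
G(2): splits (0,0):0^0=0 -> mex({0}) = 1
G(3): splits (0,0):0^0=0 -> mex({0}) = 1
G(4): splits (0,1):0^1=1 (0,0):0^0=0 -> mex({0, 1}) = 2
G(5): splits (0,2):0^1=1 (0,1):0^1=1 (0,0):0^0=0 -> mex({0, 1}) = 2
G(6) = mex({1}) = 0
G(7) = mex({0, 1, 2}) = 3
G(8) = mex({0, 1, 2}) = 3
G(9) = mex({0, 2}) = 1
G(10) = mex({0, 2, 3}) = 1
G(11) = mex({0, 3}) = 1
G(12) = mex({1, 3}) = 0
G(13) = mex({0, 1, 2, 3}) = 4
G(14) = mex({0, 1, 2}) = 3
G(15) = mex({0, 1, 2}) = 3
G(16) = mex({0, 1, 2, 4}) = 3
G(17) = mex({0, 1, 3, 4}) = 2
G(18) = mex({0, 1, 3, 4}) = 2
G(19) = mex({0, 1, 3, 5}) = 2
G(20) = mex({0, 1, 2, 3, 5}) = 4
G(21) = mex({0, 1, 2, 3, 5}) = 4
G(22) = mex({1, 2, 6}) = 0
G(23) = mex({0, 1, 2, 3, 4, 6}) = 5
G(24) = mex({0, 1, 2, 3, 4}) = 5
G(25) = mex({0, 1, 3, 4, 7}) = 2
G(26) = mex({0, 1, 3, 4, 5, 7}) = 2
G(27) = mex({0, 1, 3, 5}) = 2
G(28) = mex({0, 1, 2, 5}) = 3
G(29) = mex({0, 1, 2, 4, 5, 6}) = 3
G(30) = mex({1, 2, 4, 6}) = 0
G(31) = mex({0, 1, 2, 3, 4, 6}) = 5
G(32) = mex({1, 2, 3, 4, 7}) = 0
G(33) = mex({0, 3, 7}) = 1
G(34) = mex({0, 2, 3, 5, 7}) = 1
G(35) = mex({0, 2, 3, 5, 6}) = 1
G(36) = mex({0, 1, 2, 5, 6}) = 3
G(37) = mex({0, 1, 2, 4, 5, 6}) = 3
Therefore G(37) = 3.

3


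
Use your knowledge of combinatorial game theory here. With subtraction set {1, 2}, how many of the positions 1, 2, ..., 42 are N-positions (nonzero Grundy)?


Subtraction set S = {1, 2}, so G(n) = n mod 3.
G(n) = 0 when n is a multiple of 3.
Multiples of 3 in [1, 42]: 14
N-positions (nonzero Grundy) = 42 - 14 = 28

28


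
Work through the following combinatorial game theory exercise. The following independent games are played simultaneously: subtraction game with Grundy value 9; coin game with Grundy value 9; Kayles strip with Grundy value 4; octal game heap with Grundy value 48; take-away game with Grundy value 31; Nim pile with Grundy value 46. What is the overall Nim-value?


By the Sprague-Grundy theorem, the Grundy value of a sum of games is the XOR of individual Grundy values.
subtraction game: Grundy value = 9. Running XOR: 0 XOR 9 = 9
coin game: Grundy value = 9. Running XOR: 9 XOR 9 = 0
Kayles strip: Grundy value = 4. Running XOR: 0 XOR 4 = 4
octal game heap: Grundy value = 48. Running XOR: 4 XOR 48 = 52
take-away game: Grundy value = 31. Running XOR: 52 XOR 31 = 43
Nim pile: Grundy value = 46. Running XOR: 43 XOR 46 = 5
The combined Grundy value is 5.

5


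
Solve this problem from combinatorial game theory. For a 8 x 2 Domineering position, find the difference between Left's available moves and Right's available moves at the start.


Board is 8 x 2 (rows x cols).
Left (vertical) placements: (rows-1) * cols = 7 * 2 = 14
Right (horizontal) placements: rows * (cols-1) = 8 * 1 = 8
Advantage = Left - Right = 14 - 8 = 6

6


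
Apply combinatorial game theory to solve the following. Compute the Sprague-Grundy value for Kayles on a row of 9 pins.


Kayles: a move removes 1 or 2 adjacent pins from a contiguous row.
Removing pins from a row of k leaves two independent rows (a, b) with a + b = k - 1 (one pin) or a + b = k - 2 (two pins); an end removal gives a = 0.
By Sprague-Grundy, G(k) = mex{ G(a) XOR G(b) } over all these splits. G(0) = 0.
G(1): splits (0,0):0^0=0 -> mex({0}) = 1
G(2): splits (0,1):0^1=1 (0,0):0^0=0 -> mex({0, 1}) = 2
G(3): splits (0,2):0^2=2 (1,1):1^1=0 (0,1):0^1=1 -> mex({0, 1, 2}) = 3
G(4): splits (0,3):0^3=3 (1,2):1^2=3 (0,2):0^2=2 (1,1):1^1=0 -> mex({0, 2, 3}) = 1
G(5): splits (0,4):0^1=1 (1,3):1^3=2 (2,2):2^2=0 (0,3):0^3=3 (1,2):1^2=3 -> mex({0, 1, 2, 3}) = 4
G(6) = mex({0, 1, 2, 4}) = 3
G(7) = mex({0, 1, 3, 4, 5}) = 2
G(8) = mex({0, 2, 3, 5, 6}) = 1
G(9) = mex({0, 1, 2, 3, 6, 7}) = 4
Therefore G(9) = 4.

4


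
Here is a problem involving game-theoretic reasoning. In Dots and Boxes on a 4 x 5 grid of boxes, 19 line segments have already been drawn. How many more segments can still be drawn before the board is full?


Grid: 4 x 5 boxes, i.e. 5 rows and 6 columns of dots.
Horizontal edges: (rows + 1) * cols = 5 * 5 = 25
Vertical edges: rows * (cols + 1) = 4 * 6 = 24
Total edges: 25 + 24 = 49
Edges drawn: 19
Remaining: 49 - 19 = 30

30


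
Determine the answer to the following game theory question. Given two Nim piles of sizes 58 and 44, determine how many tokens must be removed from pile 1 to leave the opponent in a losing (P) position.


Piles: 58 and 44
Current XOR: 58 XOR 44 = 22 (non-zero, so this is an N-position).
To make the XOR zero, we need to find a move that balances the piles.
For pile 1 (size 58): target = 58 XOR 22 = 44
We reduce pile 1 from 58 to 44.
Tokens removed: 58 - 44 = 14
Verification: 44 XOR 44 = 0

14


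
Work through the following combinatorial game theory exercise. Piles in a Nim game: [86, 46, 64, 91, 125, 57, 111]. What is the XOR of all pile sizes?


We need the XOR (exclusive or) of all pile sizes.
After XOR-ing pile 1 (size 86): 0 XOR 86 = 86
After XOR-ing pile 2 (size 46): 86 XOR 46 = 120
After XOR-ing pile 3 (size 64): 120 XOR 64 = 56
After XOR-ing pile 4 (size 91): 56 XOR 91 = 99
After XOR-ing pile 5 (size 125): 99 XOR 125 = 30
After XOR-ing pile 6 (size 57): 30 XOR 57 = 39
After XOR-ing pile 7 (size 111): 39 XOR 111 = 72
The Nim-value of this position is 72.

72


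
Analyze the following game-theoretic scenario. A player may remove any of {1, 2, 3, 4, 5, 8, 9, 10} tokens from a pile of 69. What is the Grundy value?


The subtraction set is S = {1, 2, 3, 4, 5, 8, 9, 10}.
G(k) = mex{ G(k - s) : s in S, s <= k }. We compute iteratively: G(0) = 0.
G(1) = mex({0}) = 1
G(2) = mex({0, 1}) = 2
G(3) = mex({0, 1, 2}) = 3
G(4) = mex({0, 1, 2, 3}) = 4
G(5) = mex({0, 1, 2, 3, 4}) = 5
G(6) = mex({1, 2, 3, 4, 5}) = 0
G(7) = mex({0, 2, 3, 4, 5}) = 1
G(8) = mex({0, 1, 3, 4, 5}) = 2
G(9) = mex({0, 1, 2, 4, 5}) = 3
G(10) = mex({0, 1, 2, 3, 5}) = 4
G(11) = mex({0, 1, 2, 3, 4}) = 5
G(12) = mex({1, 2, 3, 4, 5}) = 0
G(13) = mex({0, 2, 3, 4, 5}) = 1
G(14) = mex({0, 1, 3, 4, 5}) = 2
G(15) = mex({0, 1, 2, 4, 5}) = 3
Observe that G(6)..G(15) = 0, 1, 2, 3, 4, 5, 0, 1, 2, 3 repeats G(0)..G(9) = 0, 1, 2, 3, 4, 5, 0, 1, 2, 3.
For k >= max(S) = 10, G(k) is determined by the previous 10 values G(k-10)..G(k-1); a window of 10 consecutive values has recurred shifted by 6, so by induction G(k + 6) = G(k) for all k >= 0: the sequence is periodic from the start with period 6.
One period: G(0..5) = 0, 1, 2, 3, 4, 5.
69 mod 6 = 3, so G(69) = G(3) = 3.

3


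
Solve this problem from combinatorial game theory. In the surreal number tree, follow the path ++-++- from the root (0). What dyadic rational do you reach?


Sign expansion: ++-++-
Rule: track bounds (lo, hi), initially (-inf, +inf). On '+', the current value becomes lo and we move to the simplest number in (value, hi): value + 1 if hi = +inf, otherwise the midpoint (value + hi)/2. On '-', the current value becomes hi and we move to value - 1 if lo = -inf, otherwise the midpoint (lo + value)/2.
Start at 0.
Step 1: sign = +, move right. Bounds: (0, +inf). Value = 1
Step 2: sign = +, move right. Bounds: (1, +inf). Value = 2
Step 3: sign = -, move left. Bounds: (1, 2). Value = 3/2
Step 4: sign = +, move right. Bounds: (3/2, 2). Value = 7/4
Step 5: sign = +, move right. Bounds: (7/4, 2). Value = 15/8
Step 6: sign = -, move left. Bounds: (7/4, 15/8). Value = 29/16
The surreal number with sign expansion ++-++- is 29/16.

29/16


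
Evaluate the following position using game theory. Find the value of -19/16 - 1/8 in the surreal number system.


x = -19/16, y = 1/8
Converting to common denominator: 16
x = -19/16, y = 2/16
x - y = -19/16 - 1/8 = -21/16

-21/16


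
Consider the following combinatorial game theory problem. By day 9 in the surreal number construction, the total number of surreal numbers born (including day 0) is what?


Day 0: {|} = 0 is born. Count = 1.
Day n: the number of surreal numbers born by day n is 2^(n+1) - 1.
By day 0: 2^1 - 1 = 1
By day 1: 2^2 - 1 = 3
By day 2: 2^3 - 1 = 7
By day 3: 2^4 - 1 = 15
By day 4: 2^5 - 1 = 31
By day 5: 2^6 - 1 = 63
By day 6: 2^7 - 1 = 127
By day 7: 2^8 - 1 = 255
By day 8: 2^9 - 1 = 511
By day 9: 2^10 - 1 = 1023
By day 9: 1023 surreal numbers.

1023


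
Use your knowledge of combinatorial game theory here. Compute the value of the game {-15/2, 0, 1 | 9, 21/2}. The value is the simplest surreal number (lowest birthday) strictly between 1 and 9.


Left options: {-15/2, 0, 1}, max = 1
Right options: {9, 21/2}, min = 9
All options are numbers and max(Left) < min(Right), so by the simplicity theorem the value is the simplest (earliest-born) number strictly between 1 and 9.
Integers 2 through 8 all lie strictly between 1 and 9.
Among integers, the simplest (lowest birthday = smallest |n|; 0 is born on day 0, +-n on day n) is 2.
No non-integer in the interval can be simpler: if x is a non-integer in the interval, then floor(x) or ceil(x) also lies in the interval (the interval contains an integer), and both are proper prefixes of x's sign expansion, i.e. born earlier. So the game value is 2.
Game value = 2

2


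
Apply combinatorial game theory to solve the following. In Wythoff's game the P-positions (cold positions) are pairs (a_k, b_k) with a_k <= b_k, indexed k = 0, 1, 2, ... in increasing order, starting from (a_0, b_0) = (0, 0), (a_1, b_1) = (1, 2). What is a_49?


By Wythoff's theorem, a_k = floor(k * phi) and b_k = floor(k * phi^2) = a_k + k, where phi = (1 + sqrt(5))/2 is the golden ratio.
phi = (1 + sqrt(5))/2 = 1.618034
k = 49
k * phi = 49 * 1.618034 = 79.283665
a_49 = floor(k * phi) = 79

79


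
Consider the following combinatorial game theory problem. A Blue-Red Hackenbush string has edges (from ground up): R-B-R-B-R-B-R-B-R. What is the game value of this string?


Edges (from ground): R-B-R-B-R-B-R-B-R
By Berlekamp's sign-expansion rule, a Blue-Red Hackenbush stalk has the value of the surreal number whose sign sequence is the edge sequence with B -> + and R -> -.
Sign sequence: -+-+-+-+-
Trace the sign expansion in the surreal number tree, starting from 0:
Edge 1: R (sign -) -> bounds (-inf, 0), value = -1
Edge 2: B (sign +) -> bounds (-1, 0), value = -1/2
Edge 3: R (sign -) -> bounds (-1, -1/2), value = -3/4
Edge 4: B (sign +) -> bounds (-3/4, -1/2), value = -5/8
Edge 5: R (sign -) -> bounds (-3/4, -5/8), value = -11/16
Edge 6: B (sign +) -> bounds (-11/16, -5/8), value = -21/32
Edge 7: R (sign -) -> bounds (-11/16, -21/32), value = -43/64
Edge 8: B (sign +) -> bounds (-43/64, -21/32), value = -85/128
Edge 9: R (sign -) -> bounds (-43/64, -85/128), value = -171/256
Game value = -171/256

-171/256


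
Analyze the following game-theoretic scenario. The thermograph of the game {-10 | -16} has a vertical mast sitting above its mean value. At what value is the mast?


Game = {-10 | -16}, a switch {a | b} with numbers a > b.
Its thermograph has left wall a - t and right wall b + t, which meet at t = (a - b)/2, where both equal (a + b)/2. So the mast (mean value) is at (a + b)/2.
Mean = (-10 + (-16))/2 = -26/2 = -13

-13


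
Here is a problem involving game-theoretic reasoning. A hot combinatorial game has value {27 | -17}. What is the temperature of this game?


The game is {27 | -17}, a switch {a | b} with numbers a > b.
Cooling {a | b} by t gives {a - t | b + t}, which stops being hot when a - t = b + t, i.e. at t = (a - b)/2. So the temperature of a switch is (a - b)/2.
Temperature = (Left option - Right option) / 2
= (27 - (-17)) / 2
= 44 / 2
= 22

22


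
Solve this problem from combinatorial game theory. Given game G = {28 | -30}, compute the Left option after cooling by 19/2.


Original game: {28 | -30} (a switch {a | b} with a > b).
Cooling by t (for t below the temperature (a - b)/2 = 29) taxes each move by t: {a | b} cooled by t is {a - t | b + t}.
Cooling amount: t = 19/2
Cooled Left option: 28 - 19/2 = 37/2
Cooled Right option: -30 + 19/2 = -41/2
Cooled game: {37/2 | -41/2}
Left option = 37/2

37/2


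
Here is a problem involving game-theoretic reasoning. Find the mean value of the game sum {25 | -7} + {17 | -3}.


G1 = {25 | -7}, G2 = {17 | -3}
Each is a switch {a | b} with numbers a > b; its mean value is (a + b)/2, and mean value is additive over game sums: m(G1 + G2) = m(G1) + m(G2).
Mean of G1 = (25 + (-7))/2 = 18/2 = 9
Mean of G2 = (17 + (-3))/2 = 14/2 = 7
Mean of G1 + G2 = 9 + 7 = 16

16


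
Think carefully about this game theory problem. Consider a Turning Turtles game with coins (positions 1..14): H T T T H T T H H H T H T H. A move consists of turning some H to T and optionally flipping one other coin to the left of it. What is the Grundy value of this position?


Coins: H T T T H T T H H H T H T H
Key fact: a single head at position k behaves exactly like a Nim heap of size k (turning it to T and optionally flipping a coin at j < k corresponds to moving the heap from k to j, or to 0), and heads combine as a disjunctive sum (two heads at the same place would cancel, matching j XOR j = 0). So the Nim-value is the XOR of the 1-indexed positions of the heads.
Face-up positions (1-indexed): [1, 5, 8, 9, 10, 12, 14]
XOR 0 with 1: 0 XOR 1 = 1
XOR 1 with 5: 1 XOR 5 = 4
XOR 4 with 8: 4 XOR 8 = 12
XOR 12 with 9: 12 XOR 9 = 5
XOR 5 with 10: 5 XOR 10 = 15
XOR 15 with 12: 15 XOR 12 = 3
XOR 3 with 14: 3 XOR 14 = 13
Nim-value = 13

13


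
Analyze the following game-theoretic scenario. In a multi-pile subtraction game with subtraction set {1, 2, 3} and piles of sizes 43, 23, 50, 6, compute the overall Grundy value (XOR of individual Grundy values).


Subtraction set: {1, 2, 3}
For this subtraction set, G(n) = n mod 4 (period = max + 1 = 4).
Pile 1 (size 43): G(43) = 43 mod 4 = 3
Pile 2 (size 23): G(23) = 23 mod 4 = 3
Pile 3 (size 50): G(50) = 50 mod 4 = 2
Pile 4 (size 6): G(6) = 6 mod 4 = 2
Total Grundy value = XOR of all: 3 XOR 3 XOR 2 XOR 2 = 0

0


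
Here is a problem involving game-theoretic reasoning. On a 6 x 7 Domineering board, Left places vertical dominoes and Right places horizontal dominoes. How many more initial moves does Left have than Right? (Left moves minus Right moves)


Board is 6 x 7 (rows x cols).
Left (vertical) placements: (rows-1) * cols = 5 * 7 = 35
Right (horizontal) placements: rows * (cols-1) = 6 * 6 = 36
Advantage = Left - Right = 35 - 36 = -1

-1


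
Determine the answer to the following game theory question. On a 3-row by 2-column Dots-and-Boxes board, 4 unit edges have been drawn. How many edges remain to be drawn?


Grid: 3 x 2 boxes, i.e. 4 rows and 3 columns of dots.
Horizontal edges: (rows + 1) * cols = 4 * 2 = 8
Vertical edges: rows * (cols + 1) = 3 * 3 = 9
Total edges: 8 + 9 = 17
Edges drawn: 4
Remaining: 17 - 4 = 13

13


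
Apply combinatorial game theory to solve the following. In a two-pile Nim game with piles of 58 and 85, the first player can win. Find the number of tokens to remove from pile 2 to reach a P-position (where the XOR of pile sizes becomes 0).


Piles: 58 and 85
Current XOR: 58 XOR 85 = 111 (non-zero, so this is an N-position).
To make the XOR zero, we need to find a move that balances the piles.
For pile 2 (size 85): target = 85 XOR 111 = 58
We reduce pile 2 from 85 to 58.
Tokens removed: 85 - 58 = 27
Verification: 58 XOR 58 = 0

27


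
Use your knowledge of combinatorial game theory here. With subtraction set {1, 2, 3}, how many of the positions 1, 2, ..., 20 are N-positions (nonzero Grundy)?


Subtraction set S = {1, 2, 3}, so G(n) = n mod 4.
G(n) = 0 when n is a multiple of 4.
Multiples of 4 in [1, 20]: 5
N-positions (nonzero Grundy) = 20 - 5 = 15

15


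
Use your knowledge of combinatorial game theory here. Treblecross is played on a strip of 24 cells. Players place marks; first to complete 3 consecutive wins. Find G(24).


Treblecross: place X on empty cells; 3-in-a-row wins.
Playing within two cells of an existing X lets the opponent win at once, so sensible play treats the cells i-2..i+2 around each X as dead. The player left with no safe cell loses, so this is a normal-play take-away game on strips of safe cells.
Placing X at cell i (0-indexed) of a strip of k safe cells leaves independent strips of sizes max(0, i-2) and max(0, k-i-3). Hence G(k) = mex{ G(max(0,i-2)) XOR G(max(0,k-i-3)) : 0 <= i < k }, with G(0) = 0.
G(1): splits (0,0):0^0=0 -> mex({0}) = 1
G(2): splits (0,0):0^0=0 -> mex({0}) = 1
G(3): splits (0,0):0^0=0 -> mex({0}) = 1
G(4): splits (0,1):0^1=1 (0,0):0^0=0 -> mex({0, 1}) = 2
G(5): splits (0,2):0^1=1 (0,1):0^1=1 (0,0):0^0=0 -> mex({0, 1}) = 2
G(6) = mex({1}) = 0
G(7) = mex({0, 1, 2}) = 3
G(8) = mex({0, 1, 2}) = 3
G(9) = mex({0, 2}) = 1
G(10) = mex({0, 2, 3}) = 1
G(11) = mex({0, 3}) = 1
G(12) = mex({1, 3}) = 0
G(13) = mex({0, 1, 2, 3}) = 4
G(14) = mex({0, 1, 2}) = 3
G(15) = mex({0, 1, 2}) = 3
G(16) = mex({0, 1, 2, 4}) = 3
G(17) = mex({0, 1, 3, 4}) = 2
G(18) = mex({0, 1, 3, 4}) = 2
G(19) = mex({0, 1, 3, 5}) = 2
G(20) = mex({0, 1, 2, 3, 5}) = 4
G(21) = mex({0, 1, 2, 3, 5}) = 4
G(22) = mex({1, 2, 6}) = 0
G(23) = mex({0, 1, 2, 3, 4, 6}) = 5
G(24) = mex({0, 1, 2, 3, 4}) = 5
Therefore G(24) = 5.

5


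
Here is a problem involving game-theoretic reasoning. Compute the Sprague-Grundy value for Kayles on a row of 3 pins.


Kayles: a move removes 1 or 2 adjacent pins from a contiguous row.
Removing pins from a row of k leaves two independent rows (a, b) with a + b = k - 1 (one pin) or a + b = k - 2 (two pins); an end removal gives a = 0.
By Sprague-Grundy, G(k) = mex{ G(a) XOR G(b) } over all these splits. G(0) = 0.
G(1): splits (0,0):0^0=0 -> mex({0}) = 1
G(2): splits (0,1):0^1=1 (0,0):0^0=0 -> mex({0, 1}) = 2
G(3): splits (0,2):0^2=2 (1,1):1^1=0 (0,1):0^1=1 -> mex({0, 1, 2}) = 3
Therefore G(3) = 3.

3


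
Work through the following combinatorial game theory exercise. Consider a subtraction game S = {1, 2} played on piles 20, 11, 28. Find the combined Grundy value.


Subtraction set: {1, 2}
For this subtraction set, G(n) = n mod 3 (period = max + 1 = 3).
Pile 1 (size 20): G(20) = 20 mod 3 = 2
Pile 2 (size 11): G(11) = 11 mod 3 = 2
Pile 3 (size 28): G(28) = 28 mod 3 = 1
Total Grundy value = XOR of all: 2 XOR 2 XOR 1 = 1

1


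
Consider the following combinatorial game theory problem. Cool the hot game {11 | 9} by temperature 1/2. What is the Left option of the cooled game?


Original game: {11 | 9} (a switch {a | b} with a > b).
Cooling by t (for t below the temperature (a - b)/2 = 1) taxes each move by t: {a | b} cooled by t is {a - t | b + t}.
Cooling amount: t = 1/2
Cooled Left option: 11 - 1/2 = 21/2
Cooled Right option: 9 + 1/2 = 19/2
Cooled game: {21/2 | 19/2}
Left option = 21/2

21/2


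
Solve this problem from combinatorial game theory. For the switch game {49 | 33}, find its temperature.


The game is {49 | 33}, a switch {a | b} with numbers a > b.
Cooling {a | b} by t gives {a - t | b + t}, which stops being hot when a - t = b + t, i.e. at t = (a - b)/2. So the temperature of a switch is (a - b)/2.
Temperature = (Left option - Right option) / 2
= (49 - (33)) / 2
= 16 / 2
= 8

8


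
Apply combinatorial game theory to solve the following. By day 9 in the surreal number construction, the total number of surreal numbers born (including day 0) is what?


Day 0: {|} = 0 is born. Count = 1.
Day n: the number of surreal numbers born by day n is 2^(n+1) - 1.
By day 0: 2^1 - 1 = 1
By day 1: 2^2 - 1 = 3
By day 2: 2^3 - 1 = 7
By day 3: 2^4 - 1 = 15
By day 4: 2^5 - 1 = 31
By day 5: 2^6 - 1 = 63
By day 6: 2^7 - 1 = 127
By day 7: 2^8 - 1 = 255
By day 8: 2^9 - 1 = 511
By day 9: 2^10 - 1 = 1023
By day 9: 1023 surreal numbers.

1023


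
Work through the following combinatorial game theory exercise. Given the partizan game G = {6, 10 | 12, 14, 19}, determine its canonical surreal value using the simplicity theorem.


Left options: {6, 10}, max = 10
Right options: {12, 14, 19}, min = 12
All options are numbers and max(Left) < min(Right), so by the simplicity theorem the value is the simplest (earliest-born) number strictly between 10 and 12.
The only integer strictly between 10 and 12 is 11.
No non-integer in the interval can be simpler: if x is a non-integer in the interval, then floor(x) or ceil(x) also lies in the interval (the interval contains an integer), and both are proper prefixes of x's sign expansion, i.e. born earlier. So the game value is 11.
Game value = 11

11


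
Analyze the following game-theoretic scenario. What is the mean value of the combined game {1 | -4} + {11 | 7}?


G1 = {1 | -4}, G2 = {11 | 7}
Each is a switch {a | b} with numbers a > b; its mean value is (a + b)/2, and mean value is additive over game sums: m(G1 + G2) = m(G1) + m(G2).
Mean of G1 = (1 + (-4))/2 = -3/2 = -3/2
Mean of G2 = (11 + (7))/2 = 18/2 = 9
Mean of G1 + G2 = -3/2 + 9 = 15/2

15/2


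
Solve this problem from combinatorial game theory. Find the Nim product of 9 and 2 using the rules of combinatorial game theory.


Nim multiplication is bilinear over XOR: (u XOR v) * w = (u*w) XOR (v*w).
So we split each operand into its bit components and XOR the pairwise Nim products.
9 = 1 + 8 (as XOR of powers of 2).
2 = 2 (as XOR of powers of 2).
Using the standard Nim-product table on single bits:
  2*2 = 3,   2*4 = 8,   2*8 = 12,
  4*4 = 6,   4*8 = 11,  8*8 = 13,
and  1*x = x (identity), k*l = l*k (commutative).
Pairwise Nim products:
  1 * 2 = 2
  8 * 2 = 12
XOR them: 2 XOR 12 = 14.
Result: 9 * 2 = 14 (in Nim).

14


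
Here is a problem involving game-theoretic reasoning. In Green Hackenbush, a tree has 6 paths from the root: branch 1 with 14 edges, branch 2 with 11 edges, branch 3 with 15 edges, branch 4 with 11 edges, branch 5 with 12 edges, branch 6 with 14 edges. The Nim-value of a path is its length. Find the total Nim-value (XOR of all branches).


The tree has 6 branches from the ground vertex.
In Green Hackenbush, the Nim-value of a simple path of length k is k.
Branch 1: length 14, Nim-value = 14
Branch 2: length 11, Nim-value = 11
Branch 3: length 15, Nim-value = 15
Branch 4: length 11, Nim-value = 11
Branch 5: length 12, Nim-value = 12
Branch 6: length 14, Nim-value = 14
Total Nim-value = XOR of all branch values:
0 XOR 14 = 14
14 XOR 11 = 5
5 XOR 15 = 10
10 XOR 11 = 1
1 XOR 12 = 13
13 XOR 14 = 3
Nim-value of the tree = 3

3


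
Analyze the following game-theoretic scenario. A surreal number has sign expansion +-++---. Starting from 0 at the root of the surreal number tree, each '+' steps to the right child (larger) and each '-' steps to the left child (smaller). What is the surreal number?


Sign expansion: +-++---
Rule: track bounds (lo, hi), initially (-inf, +inf). On '+', the current value becomes lo and we move to the simplest number in (value, hi): value + 1 if hi = +inf, otherwise the midpoint (value + hi)/2. On '-', the current value becomes hi and we move to value - 1 if lo = -inf, otherwise the midpoint (lo + value)/2.
Start at 0.
Step 1: sign = +, move right. Bounds: (0, +inf). Value = 1
Step 2: sign = -, move left. Bounds: (0, 1). Value = 1/2
Step 3: sign = +, move right. Bounds: (1/2, 1). Value = 3/4
Step 4: sign = +, move right. Bounds: (3/4, 1). Value = 7/8
Step 5: sign = -, move left. Bounds: (3/4, 7/8). Value = 13/16
Step 6: sign = -, move left. Bounds: (3/4, 13/16). Value = 25/32
Step 7: sign = -, move left. Bounds: (3/4, 25/32). Value = 49/64
The surreal number with sign expansion +-++--- is 49/64.

49/64


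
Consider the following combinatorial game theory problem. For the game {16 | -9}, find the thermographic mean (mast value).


Game = {16 | -9}, a switch {a | b} with numbers a > b.
Its thermograph has left wall a - t and right wall b + t, which meet at t = (a - b)/2, where both equal (a + b)/2. So the mast (mean value) is at (a + b)/2.
Mean = (16 + (-9))/2 = 7/2 = 7/2

7/2
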